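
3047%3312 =3047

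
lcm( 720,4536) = 45360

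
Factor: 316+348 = 664 = 2^3*83^1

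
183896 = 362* 508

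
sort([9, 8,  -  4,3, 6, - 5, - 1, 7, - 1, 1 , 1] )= [ - 5 ,-4,  -  1,- 1, 1 , 1, 3, 6,7 , 8,9] 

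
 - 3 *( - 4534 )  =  13602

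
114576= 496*231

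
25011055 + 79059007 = 104070062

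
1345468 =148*9091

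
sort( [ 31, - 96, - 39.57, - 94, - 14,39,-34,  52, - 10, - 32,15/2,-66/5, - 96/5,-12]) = [ - 96 , - 94,-39.57,-34,-32,- 96/5, - 14,-66/5,-12, - 10,15/2,31,  39,52]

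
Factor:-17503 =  -23^1*761^1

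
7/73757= 7/73757= 0.00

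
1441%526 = 389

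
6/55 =6/55 = 0.11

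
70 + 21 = 91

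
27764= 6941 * 4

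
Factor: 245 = 5^1*7^2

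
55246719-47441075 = 7805644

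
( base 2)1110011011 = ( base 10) 923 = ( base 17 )335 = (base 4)32123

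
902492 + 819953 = 1722445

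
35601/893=35601/893 = 39.87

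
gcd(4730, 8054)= 2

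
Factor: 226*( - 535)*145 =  - 17531950  =  - 2^1 * 5^2 *29^1*107^1*113^1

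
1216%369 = 109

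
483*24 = 11592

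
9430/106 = 88  +  51/53 = 88.96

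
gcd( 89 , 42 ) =1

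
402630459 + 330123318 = 732753777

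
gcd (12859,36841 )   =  7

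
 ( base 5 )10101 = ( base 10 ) 651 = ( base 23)157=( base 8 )1213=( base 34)j5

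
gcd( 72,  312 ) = 24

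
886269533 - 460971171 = 425298362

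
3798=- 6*( - 633) 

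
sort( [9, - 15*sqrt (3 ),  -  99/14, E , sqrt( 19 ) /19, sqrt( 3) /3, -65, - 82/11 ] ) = [ - 65, - 15*sqrt(3), - 82/11,-99/14, sqrt(19 )/19, sqrt( 3) /3, E, 9]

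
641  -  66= 575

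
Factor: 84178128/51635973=28059376/17211991 = 2^4*47^1*457^ (-1 )*37313^1*37663^ (-1 ) 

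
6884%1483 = 952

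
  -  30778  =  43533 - 74311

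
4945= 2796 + 2149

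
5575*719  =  4008425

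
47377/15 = 47377/15=   3158.47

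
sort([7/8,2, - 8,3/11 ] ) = [ - 8, 3/11, 7/8,2]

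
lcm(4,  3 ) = 12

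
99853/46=99853/46 =2170.72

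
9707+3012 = 12719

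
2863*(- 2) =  - 5726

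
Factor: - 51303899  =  - 51303899^1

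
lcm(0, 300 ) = 0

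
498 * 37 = 18426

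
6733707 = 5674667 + 1059040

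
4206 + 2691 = 6897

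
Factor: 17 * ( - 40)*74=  - 50320 = - 2^4*5^1*17^1*37^1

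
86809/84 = 1033 + 37/84 = 1033.44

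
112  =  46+66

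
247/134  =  1 + 113/134 = 1.84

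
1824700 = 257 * 7100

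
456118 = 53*8606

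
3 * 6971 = 20913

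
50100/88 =569 + 7/22 = 569.32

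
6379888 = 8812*724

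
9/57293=9/57293 =0.00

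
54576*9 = 491184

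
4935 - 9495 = -4560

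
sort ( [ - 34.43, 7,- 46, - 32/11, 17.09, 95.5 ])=[ - 46, - 34.43,- 32/11,7, 17.09, 95.5 ]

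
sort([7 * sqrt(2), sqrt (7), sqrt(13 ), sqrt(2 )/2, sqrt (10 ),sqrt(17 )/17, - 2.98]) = [-2.98,sqrt(17) /17,sqrt ( 2 ) /2,sqrt( 7 ), sqrt(10 ),sqrt(13),7*sqrt ( 2)]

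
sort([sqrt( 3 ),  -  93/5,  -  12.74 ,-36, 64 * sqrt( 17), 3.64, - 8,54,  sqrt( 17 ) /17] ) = [ - 36,-93/5, - 12.74, - 8,  sqrt(17) /17,sqrt( 3 ),3.64, 54,  64 * sqrt( 17 )]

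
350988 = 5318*66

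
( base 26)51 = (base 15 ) 8b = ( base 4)2003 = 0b10000011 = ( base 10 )131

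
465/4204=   465/4204 = 0.11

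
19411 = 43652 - 24241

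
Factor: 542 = 2^1*271^1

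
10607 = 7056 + 3551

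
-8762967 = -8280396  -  482571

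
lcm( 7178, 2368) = 229696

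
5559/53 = 5559/53=104.89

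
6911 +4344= 11255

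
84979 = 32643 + 52336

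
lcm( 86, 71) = 6106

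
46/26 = 23/13=1.77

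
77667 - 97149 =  - 19482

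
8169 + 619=8788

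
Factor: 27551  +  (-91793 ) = - 64242 = - 2^1*3^2*43^1*83^1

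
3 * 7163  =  21489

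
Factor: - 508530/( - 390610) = 3^1*23^1*53^( - 1) = 69/53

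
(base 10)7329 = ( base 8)16241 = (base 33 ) 6o3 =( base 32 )751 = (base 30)849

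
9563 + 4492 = 14055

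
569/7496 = 569/7496 = 0.08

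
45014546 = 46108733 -1094187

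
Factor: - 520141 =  - 157^1 * 3313^1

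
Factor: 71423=11^1*43^1*151^1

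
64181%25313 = 13555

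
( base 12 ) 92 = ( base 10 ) 110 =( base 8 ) 156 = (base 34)38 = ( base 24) 4e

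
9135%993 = 198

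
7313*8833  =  64595729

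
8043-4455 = 3588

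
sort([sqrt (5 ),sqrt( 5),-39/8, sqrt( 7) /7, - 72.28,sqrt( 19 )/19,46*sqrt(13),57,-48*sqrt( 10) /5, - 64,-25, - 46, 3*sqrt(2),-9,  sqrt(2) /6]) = [ - 72.28 , - 64,- 46,-48*sqrt(10)/5, - 25,-9,-39/8,sqrt(19)/19, sqrt( 2) /6,sqrt( 7 )/7,sqrt( 5),sqrt(5),  3  *sqrt (2),57,46*sqrt( 13) ] 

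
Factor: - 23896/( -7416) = 3^(-2)*29^1  =  29/9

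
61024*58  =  3539392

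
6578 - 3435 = 3143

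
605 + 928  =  1533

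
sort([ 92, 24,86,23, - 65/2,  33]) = [  -  65/2, 23, 24,33,86,  92]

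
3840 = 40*96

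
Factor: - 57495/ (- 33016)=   2^ ( - 3 )*3^1 * 5^1*3833^1*4127^( - 1)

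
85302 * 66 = 5629932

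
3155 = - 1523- - 4678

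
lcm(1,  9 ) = 9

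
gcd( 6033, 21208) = 1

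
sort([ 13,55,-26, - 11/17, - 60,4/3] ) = [ - 60 , - 26, - 11/17,4/3,13,55] 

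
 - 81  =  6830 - 6911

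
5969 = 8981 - 3012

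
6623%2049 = 476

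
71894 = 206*349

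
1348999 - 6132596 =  - 4783597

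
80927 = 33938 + 46989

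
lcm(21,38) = 798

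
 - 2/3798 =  -1 + 1898/1899= - 0.00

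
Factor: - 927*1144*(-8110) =8600557680 = 2^4*3^2*5^1*11^1*13^1*103^1 * 811^1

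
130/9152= 5/352  =  0.01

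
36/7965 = 4/885 = 0.00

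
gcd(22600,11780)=20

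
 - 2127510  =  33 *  (-64470) 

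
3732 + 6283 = 10015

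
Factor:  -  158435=  -  5^1*31687^1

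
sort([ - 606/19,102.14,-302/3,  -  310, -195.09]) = [ - 310,  -  195.09 , - 302/3,-606/19, 102.14 ]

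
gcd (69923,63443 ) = 1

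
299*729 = 217971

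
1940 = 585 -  - 1355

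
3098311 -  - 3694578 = 6792889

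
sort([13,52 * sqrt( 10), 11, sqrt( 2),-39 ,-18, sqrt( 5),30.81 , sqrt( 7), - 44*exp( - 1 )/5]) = [ - 39 , - 18,  -  44*exp( - 1)/5,sqrt(2), sqrt (5),sqrt (7),  11,13, 30.81 , 52 * sqrt (10) ]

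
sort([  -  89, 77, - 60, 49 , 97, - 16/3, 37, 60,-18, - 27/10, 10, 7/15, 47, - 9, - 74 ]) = [ - 89 , - 74 ,- 60, - 18, -9, - 16/3, - 27/10, 7/15, 10,37 , 47, 49,  60 , 77,97 ]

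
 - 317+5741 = 5424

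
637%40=37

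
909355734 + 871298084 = 1780653818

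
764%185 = 24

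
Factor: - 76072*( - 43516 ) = 3310349152 = 2^5 * 11^1*23^1*37^1 * 43^1*257^1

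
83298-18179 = 65119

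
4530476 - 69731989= -65201513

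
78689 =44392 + 34297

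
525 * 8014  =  4207350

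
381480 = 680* 561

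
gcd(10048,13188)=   628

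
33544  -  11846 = 21698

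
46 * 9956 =457976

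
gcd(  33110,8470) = 770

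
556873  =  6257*89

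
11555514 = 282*40977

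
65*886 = 57590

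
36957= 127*291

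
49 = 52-3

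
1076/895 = 1  +  181/895 = 1.20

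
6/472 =3/236 = 0.01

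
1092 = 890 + 202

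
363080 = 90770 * 4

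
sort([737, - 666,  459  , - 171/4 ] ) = [ - 666, - 171/4, 459 , 737 ]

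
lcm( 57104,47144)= 4054384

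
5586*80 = 446880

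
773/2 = 386 + 1/2= 386.50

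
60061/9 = 6673+4/9=6673.44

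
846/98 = 8 + 31/49  =  8.63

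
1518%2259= 1518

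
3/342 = 1/114 =0.01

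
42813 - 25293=17520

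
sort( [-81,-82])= [ -82,  -  81 ]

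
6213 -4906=1307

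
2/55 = 2/55= 0.04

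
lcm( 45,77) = 3465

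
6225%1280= 1105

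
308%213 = 95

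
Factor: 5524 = 2^2 * 1381^1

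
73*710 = 51830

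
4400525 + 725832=5126357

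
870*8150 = 7090500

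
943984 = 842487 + 101497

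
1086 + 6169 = 7255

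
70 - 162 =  - 92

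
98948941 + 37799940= 136748881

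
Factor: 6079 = 6079^1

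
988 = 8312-7324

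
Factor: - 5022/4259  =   - 2^1 * 3^4 *31^1 * 4259^( - 1)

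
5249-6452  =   - 1203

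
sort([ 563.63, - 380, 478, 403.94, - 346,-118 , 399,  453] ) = [ - 380, - 346, - 118,399,403.94,  453, 478, 563.63]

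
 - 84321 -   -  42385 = -41936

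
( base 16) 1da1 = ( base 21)H44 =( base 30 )8CP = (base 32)7d1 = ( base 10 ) 7585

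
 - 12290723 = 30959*( - 397) 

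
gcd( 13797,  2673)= 27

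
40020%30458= 9562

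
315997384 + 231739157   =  547736541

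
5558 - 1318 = 4240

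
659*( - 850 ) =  - 560150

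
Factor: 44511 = 3^1*37^1*401^1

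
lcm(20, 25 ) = 100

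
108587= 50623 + 57964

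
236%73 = 17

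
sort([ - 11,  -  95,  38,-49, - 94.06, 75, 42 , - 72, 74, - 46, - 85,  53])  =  [ - 95, - 94.06, - 85,  -  72,  -  49, - 46,- 11,38, 42,  53,74, 75]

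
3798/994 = 1899/497  =  3.82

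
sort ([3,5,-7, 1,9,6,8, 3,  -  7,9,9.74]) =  [ - 7, - 7,1, 3,3, 5,  6,8,9,9,9.74]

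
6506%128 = 106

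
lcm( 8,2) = 8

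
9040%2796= 652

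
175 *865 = 151375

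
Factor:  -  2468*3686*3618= - 32913119664 =- 2^4*3^3*19^1*67^1*97^1*617^1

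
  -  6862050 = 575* (  -  11934 )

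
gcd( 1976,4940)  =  988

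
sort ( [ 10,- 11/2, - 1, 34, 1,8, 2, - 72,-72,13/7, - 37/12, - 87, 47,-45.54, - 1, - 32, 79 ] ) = [ - 87, - 72, - 72,-45.54, - 32,  -  11/2,-37/12, - 1 , - 1 , 1, 13/7, 2, 8, 10  ,  34,47,79 ] 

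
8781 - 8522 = 259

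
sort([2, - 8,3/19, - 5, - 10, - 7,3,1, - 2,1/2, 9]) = [ - 10 ,-8, -7, - 5, - 2,3/19, 1/2,1, 2,3,9]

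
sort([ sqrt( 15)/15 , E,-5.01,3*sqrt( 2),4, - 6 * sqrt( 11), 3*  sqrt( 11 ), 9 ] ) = [  -  6*sqrt(11 ), - 5.01,  sqrt ( 15)/15  ,  E, 4 , 3*sqrt( 2),9 , 3*sqrt( 11) ] 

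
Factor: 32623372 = 2^2 * 41^1*67^1*2969^1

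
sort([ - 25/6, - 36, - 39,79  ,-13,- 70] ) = [ -70, - 39, - 36,  -  13, - 25/6,79]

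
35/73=35/73 =0.48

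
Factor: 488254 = 2^1*13^1*89^1*211^1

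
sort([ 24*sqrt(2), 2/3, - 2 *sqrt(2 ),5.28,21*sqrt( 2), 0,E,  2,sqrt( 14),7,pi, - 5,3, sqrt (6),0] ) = [-5,- 2*sqrt( 2),0,0,2/3, 2,sqrt( 6) , E, 3, pi, sqrt( 14 ),5.28, 7,21*sqrt(2) , 24*sqrt(  2 )]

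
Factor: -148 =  - 2^2*37^1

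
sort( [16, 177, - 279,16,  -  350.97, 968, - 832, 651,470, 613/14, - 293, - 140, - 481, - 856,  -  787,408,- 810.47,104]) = [ - 856, - 832, - 810.47, - 787, - 481, - 350.97, - 293, - 279, - 140, 16, 16, 613/14, 104, 177, 408, 470,651,968]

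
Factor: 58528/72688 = 2^1*7^(  -  1)*11^( - 1)*31^1 = 62/77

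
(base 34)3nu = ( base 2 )1000010111000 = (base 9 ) 5775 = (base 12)2588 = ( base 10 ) 4280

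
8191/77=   8191/77 = 106.38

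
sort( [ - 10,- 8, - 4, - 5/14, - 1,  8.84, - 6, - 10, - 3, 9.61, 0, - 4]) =[ - 10, - 10,  -  8, - 6, -4, - 4, - 3,-1,  -  5/14, 0, 8.84, 9.61]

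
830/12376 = 415/6188 = 0.07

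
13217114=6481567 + 6735547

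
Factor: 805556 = 2^2*201389^1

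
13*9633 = 125229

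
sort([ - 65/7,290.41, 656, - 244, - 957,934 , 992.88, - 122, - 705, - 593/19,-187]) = [ - 957, - 705, - 244, - 187, - 122, - 593/19 , - 65/7,290.41,656,934,992.88 ] 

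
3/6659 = 3/6659 = 0.00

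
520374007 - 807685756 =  - 287311749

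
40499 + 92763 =133262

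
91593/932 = 98 + 257/932 = 98.28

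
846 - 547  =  299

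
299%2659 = 299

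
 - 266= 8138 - 8404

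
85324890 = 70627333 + 14697557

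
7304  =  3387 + 3917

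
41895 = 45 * 931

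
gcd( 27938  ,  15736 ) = 2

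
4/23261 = 4/23261 = 0.00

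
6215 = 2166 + 4049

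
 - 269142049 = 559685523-828827572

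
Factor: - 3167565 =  - 3^1*5^1 * 47^1*4493^1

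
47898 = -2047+49945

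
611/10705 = 611/10705 = 0.06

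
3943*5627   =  22187261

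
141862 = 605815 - 463953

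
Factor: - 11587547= - 83^1*139609^1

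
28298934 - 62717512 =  - 34418578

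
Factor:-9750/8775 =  - 10/9 = - 2^1* 3^ (-2) * 5^1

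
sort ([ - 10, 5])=[ - 10, 5]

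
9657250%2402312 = 48002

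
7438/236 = 3719/118 = 31.52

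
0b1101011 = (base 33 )38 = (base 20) 57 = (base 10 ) 107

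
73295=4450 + 68845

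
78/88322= 3/3397 = 0.00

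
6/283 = 6/283 = 0.02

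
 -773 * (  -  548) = 423604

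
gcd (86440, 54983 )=1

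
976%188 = 36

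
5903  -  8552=-2649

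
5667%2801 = 65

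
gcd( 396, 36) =36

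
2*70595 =141190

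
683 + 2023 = 2706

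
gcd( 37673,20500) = 1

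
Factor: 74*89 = 6586 = 2^1*37^1*89^1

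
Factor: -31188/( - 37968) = 2^(-2)*7^( - 1) * 23^1 = 23/28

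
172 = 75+97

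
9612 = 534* 18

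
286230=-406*( - 705 )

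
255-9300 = -9045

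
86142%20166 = 5478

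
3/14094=1/4698  =  0.00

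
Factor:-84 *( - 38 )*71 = 2^3*3^1*7^1*19^1*71^1  =  226632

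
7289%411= 302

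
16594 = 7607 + 8987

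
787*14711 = 11577557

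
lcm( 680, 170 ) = 680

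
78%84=78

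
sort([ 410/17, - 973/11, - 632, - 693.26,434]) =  [ - 693.26, - 632, - 973/11, 410/17,  434 ]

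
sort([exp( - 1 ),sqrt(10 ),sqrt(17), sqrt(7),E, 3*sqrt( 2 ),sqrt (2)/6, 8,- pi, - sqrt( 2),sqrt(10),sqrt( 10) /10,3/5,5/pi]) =[ - pi,  -  sqrt(2),sqrt( 2) /6,sqrt(10 ) /10,exp ( - 1),  3/5,5/pi,sqrt(7 ),E, sqrt(10),sqrt( 10),sqrt(17 ) , 3*sqrt ( 2 ), 8 ]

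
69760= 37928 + 31832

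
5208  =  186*28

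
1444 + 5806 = 7250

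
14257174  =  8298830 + 5958344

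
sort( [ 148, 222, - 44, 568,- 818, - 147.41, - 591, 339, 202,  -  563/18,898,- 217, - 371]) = [  -  818, - 591,  -  371, -217,-147.41, - 44,-563/18, 148, 202, 222, 339, 568, 898]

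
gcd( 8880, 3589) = 37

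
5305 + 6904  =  12209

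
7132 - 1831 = 5301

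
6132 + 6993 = 13125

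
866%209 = 30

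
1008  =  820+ 188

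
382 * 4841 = 1849262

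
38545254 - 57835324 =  - 19290070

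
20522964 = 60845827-40322863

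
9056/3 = 3018 + 2/3=3018.67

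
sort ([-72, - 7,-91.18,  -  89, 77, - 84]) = [-91.18, - 89 ,  -  84, - 72, - 7, 77 ]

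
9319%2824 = 847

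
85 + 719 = 804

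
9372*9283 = 87000276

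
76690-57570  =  19120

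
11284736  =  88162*128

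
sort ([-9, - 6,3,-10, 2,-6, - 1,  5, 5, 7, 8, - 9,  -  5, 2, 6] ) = [ - 10,  -  9 , - 9,-6, - 6, - 5, - 1, 2,2, 3,5,5,6, 7, 8 ]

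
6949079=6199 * 1121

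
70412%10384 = 8108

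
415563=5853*71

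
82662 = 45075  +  37587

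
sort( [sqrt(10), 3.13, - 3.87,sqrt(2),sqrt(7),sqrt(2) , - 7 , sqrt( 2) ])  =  [  -  7, - 3.87,sqrt( 2),sqrt( 2), sqrt( 2 ),sqrt(7) , 3.13,sqrt ( 10 )]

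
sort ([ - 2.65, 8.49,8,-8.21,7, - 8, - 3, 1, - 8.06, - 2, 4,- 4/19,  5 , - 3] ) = [ - 8.21, - 8.06,-8,-3, - 3, - 2.65, - 2, - 4/19,1,4,5, 7, 8 , 8.49]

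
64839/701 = 64839/701 = 92.50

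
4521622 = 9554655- 5033033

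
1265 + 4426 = 5691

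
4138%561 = 211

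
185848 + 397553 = 583401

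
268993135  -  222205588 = 46787547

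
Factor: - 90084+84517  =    -  5567 = - 19^1*293^1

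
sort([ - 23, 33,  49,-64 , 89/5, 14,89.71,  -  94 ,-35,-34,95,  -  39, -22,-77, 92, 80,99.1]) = [ - 94,-77, - 64 , - 39,- 35, - 34,  -  23, - 22, 14, 89/5, 33,49, 80,89.71, 92, 95, 99.1 ] 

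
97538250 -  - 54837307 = 152375557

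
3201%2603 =598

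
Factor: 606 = 2^1* 3^1*101^1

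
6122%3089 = 3033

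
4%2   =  0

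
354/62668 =177/31334 = 0.01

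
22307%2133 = 977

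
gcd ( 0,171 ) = 171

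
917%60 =17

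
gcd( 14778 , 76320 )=18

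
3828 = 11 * 348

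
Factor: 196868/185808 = 2^( - 2)*3^(-1 )*7^( - 1)*89^1 = 89/84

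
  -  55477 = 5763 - 61240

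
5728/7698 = 2864/3849 = 0.74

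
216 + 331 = 547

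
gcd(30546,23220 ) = 18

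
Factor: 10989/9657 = 3^1*11^1*29^(  -  1) = 33/29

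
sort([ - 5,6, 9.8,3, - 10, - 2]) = [ - 10 , - 5, - 2,3, 6 , 9.8] 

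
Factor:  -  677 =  - 677^1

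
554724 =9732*57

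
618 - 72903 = -72285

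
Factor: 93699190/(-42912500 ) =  -9369919/4291250 = -2^( - 1)*5^(  -  4 )*13^1*3433^ (- 1)*720763^1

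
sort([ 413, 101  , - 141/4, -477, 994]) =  [ - 477,-141/4,  101,  413,994]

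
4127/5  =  825 + 2/5   =  825.40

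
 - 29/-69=29/69 = 0.42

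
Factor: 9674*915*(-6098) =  - 2^2 * 3^1 * 5^1 * 7^1*61^1*691^1*3049^1  =  - 53977727580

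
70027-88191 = - 18164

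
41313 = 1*41313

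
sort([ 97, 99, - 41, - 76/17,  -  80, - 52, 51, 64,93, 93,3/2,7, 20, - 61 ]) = [ - 80,-61,  -  52, - 41,  -  76/17,3/2,7, 20,51, 64,  93, 93,97, 99] 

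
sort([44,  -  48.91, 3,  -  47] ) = [ - 48.91,-47, 3, 44 ]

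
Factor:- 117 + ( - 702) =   -  819 =- 3^2*7^1*13^1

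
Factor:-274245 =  - 3^1*5^1*47^1*389^1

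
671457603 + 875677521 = 1547135124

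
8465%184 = 1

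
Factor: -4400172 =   -  2^2*3^2 * 7^1 *19^1*919^1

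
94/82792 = 47/41396 = 0.00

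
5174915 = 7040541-1865626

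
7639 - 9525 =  - 1886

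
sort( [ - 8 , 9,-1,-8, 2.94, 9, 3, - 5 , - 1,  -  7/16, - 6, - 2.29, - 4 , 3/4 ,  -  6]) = [  -  8, - 8,- 6,- 6, - 5, - 4,- 2.29 , - 1, - 1, -7/16,3/4,2.94,  3,9,9 ]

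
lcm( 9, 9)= 9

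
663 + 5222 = 5885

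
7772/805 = 9 + 527/805 = 9.65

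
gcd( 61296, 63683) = 1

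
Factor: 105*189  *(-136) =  - 2698920 =-2^3*3^4*5^1 * 7^2 * 17^1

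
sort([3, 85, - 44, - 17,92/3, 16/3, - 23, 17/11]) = [ - 44, - 23, - 17, 17/11,3,16/3, 92/3,85]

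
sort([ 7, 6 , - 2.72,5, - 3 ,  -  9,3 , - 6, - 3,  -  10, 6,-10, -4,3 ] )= [-10,-10, - 9 , - 6,-4,-3,  -  3, - 2.72,3, 3,  5,6, 6,7]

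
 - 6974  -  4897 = -11871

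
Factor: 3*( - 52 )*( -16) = 2496 = 2^6*3^1*13^1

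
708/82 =354/41  =  8.63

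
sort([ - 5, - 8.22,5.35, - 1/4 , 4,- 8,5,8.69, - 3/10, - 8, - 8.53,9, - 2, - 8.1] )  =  [  -  8.53, - 8.22, - 8.1, - 8, - 8 , - 5, - 2, -3/10, - 1/4,4, 5, 5.35,  8.69 , 9]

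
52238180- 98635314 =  -46397134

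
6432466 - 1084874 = 5347592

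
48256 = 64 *754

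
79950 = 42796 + 37154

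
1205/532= 1205/532 = 2.27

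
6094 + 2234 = 8328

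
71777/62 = 1157+43/62 = 1157.69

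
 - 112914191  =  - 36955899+-75958292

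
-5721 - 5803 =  - 11524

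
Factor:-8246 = - 2^1*7^1*19^1*31^1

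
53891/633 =85 + 86/633 = 85.14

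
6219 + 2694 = 8913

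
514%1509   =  514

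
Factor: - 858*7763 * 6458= - 43014503532=- 2^2*3^1*7^1*11^1 * 13^1 *1109^1*3229^1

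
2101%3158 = 2101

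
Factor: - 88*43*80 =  - 302720 = -2^7*5^1*11^1*43^1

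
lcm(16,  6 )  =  48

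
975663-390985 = 584678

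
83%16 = 3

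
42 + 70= 112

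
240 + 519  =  759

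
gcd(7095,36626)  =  1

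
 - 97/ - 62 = 1 + 35/62 = 1.56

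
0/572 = 0 = 0.00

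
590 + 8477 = 9067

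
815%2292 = 815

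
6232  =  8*779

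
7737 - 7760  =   - 23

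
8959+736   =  9695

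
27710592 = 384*72163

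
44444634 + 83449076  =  127893710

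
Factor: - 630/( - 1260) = 1/2 = 2^ ( - 1)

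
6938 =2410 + 4528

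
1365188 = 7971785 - 6606597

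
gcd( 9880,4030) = 130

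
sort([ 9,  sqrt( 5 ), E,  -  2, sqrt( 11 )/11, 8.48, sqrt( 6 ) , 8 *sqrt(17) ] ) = [  -  2 , sqrt( 11) /11 , sqrt( 5),sqrt( 6), E,8.48,9 , 8*sqrt( 17)]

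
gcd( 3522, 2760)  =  6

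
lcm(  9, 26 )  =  234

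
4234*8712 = 36886608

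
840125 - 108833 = 731292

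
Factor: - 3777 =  - 3^1  *1259^1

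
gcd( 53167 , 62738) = 1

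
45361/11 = 4123 + 8/11 = 4123.73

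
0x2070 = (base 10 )8304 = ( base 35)6r9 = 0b10000001110000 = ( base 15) 26D9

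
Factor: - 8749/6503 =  - 7^(-1)*  13^1 * 673^1*929^( - 1)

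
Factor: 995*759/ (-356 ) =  - 755205/356=- 2^(  -  2)*3^1*5^1*11^1*23^1* 89^( - 1 )*199^1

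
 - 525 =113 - 638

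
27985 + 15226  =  43211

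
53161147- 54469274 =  - 1308127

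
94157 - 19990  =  74167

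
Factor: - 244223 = -7^1 * 139^1*251^1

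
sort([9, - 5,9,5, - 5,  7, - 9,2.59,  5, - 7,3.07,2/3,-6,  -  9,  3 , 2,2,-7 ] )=[ - 9, - 9,-7,- 7, - 6,  -  5, - 5,2/3, 2,  2  ,  2.59, 3,  3.07,5,5,  7  ,  9, 9 ] 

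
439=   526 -87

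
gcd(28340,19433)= 1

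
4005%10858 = 4005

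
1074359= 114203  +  960156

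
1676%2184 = 1676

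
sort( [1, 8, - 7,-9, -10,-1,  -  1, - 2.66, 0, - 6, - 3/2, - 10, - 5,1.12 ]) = [-10, - 10, - 9,  -  7, - 6, - 5, - 2.66, - 3/2, - 1,-1,0,1, 1.12, 8]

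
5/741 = 5/741 = 0.01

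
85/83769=85/83769 =0.00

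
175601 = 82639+92962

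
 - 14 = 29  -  43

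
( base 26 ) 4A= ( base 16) 72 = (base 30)3o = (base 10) 114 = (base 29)3R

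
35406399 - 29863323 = 5543076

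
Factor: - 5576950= -2^1*5^2*111539^1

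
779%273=233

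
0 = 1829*0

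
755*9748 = 7359740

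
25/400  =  1/16 = 0.06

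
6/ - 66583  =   - 6/66583  =  - 0.00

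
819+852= 1671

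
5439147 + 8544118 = 13983265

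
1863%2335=1863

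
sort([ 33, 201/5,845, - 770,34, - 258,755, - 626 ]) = [ - 770,-626, - 258, 33,34,201/5,  755,  845]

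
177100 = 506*350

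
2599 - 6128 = -3529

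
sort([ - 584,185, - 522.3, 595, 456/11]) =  [  -  584, - 522.3,456/11,  185,595] 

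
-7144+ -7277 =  - 14421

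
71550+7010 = 78560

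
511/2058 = 73/294 =0.25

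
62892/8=15723/2  =  7861.50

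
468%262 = 206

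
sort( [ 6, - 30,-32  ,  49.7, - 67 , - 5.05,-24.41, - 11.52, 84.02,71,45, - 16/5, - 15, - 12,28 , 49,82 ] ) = [ - 67, -32 , -30, - 24.41, - 15, - 12, - 11.52, - 5.05, - 16/5,6, 28, 45, 49,49.7, 71,  82,84.02]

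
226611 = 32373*7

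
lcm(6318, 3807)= 296946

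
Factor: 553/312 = 2^( - 3)*3^( - 1 )*7^1*13^(-1)*79^1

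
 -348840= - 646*540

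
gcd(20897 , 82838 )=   1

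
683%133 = 18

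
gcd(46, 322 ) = 46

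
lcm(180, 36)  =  180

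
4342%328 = 78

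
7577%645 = 482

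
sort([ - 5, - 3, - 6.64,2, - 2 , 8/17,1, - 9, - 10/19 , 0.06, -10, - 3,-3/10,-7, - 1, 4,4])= [ - 10, -9,-7,  -  6.64 , -5, - 3, - 3,  -  2, - 1, - 10/19, - 3/10,0.06,8/17,1, 2, 4, 4]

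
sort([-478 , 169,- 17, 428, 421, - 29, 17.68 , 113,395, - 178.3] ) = [ - 478 , - 178.3,  -  29,-17,17.68,113,169,395, 421,428] 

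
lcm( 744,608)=56544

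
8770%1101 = 1063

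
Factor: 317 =317^1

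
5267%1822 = 1623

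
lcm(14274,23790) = 71370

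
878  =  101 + 777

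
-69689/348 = -69689/348= -200.26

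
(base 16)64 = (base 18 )5A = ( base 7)202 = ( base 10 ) 100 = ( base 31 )37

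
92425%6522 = 1117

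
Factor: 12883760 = 2^4*5^1*161047^1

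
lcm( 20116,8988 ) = 422436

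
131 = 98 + 33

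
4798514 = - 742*( - 6467)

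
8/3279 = 8/3279 = 0.00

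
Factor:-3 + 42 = 39  =  3^1 * 13^1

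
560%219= 122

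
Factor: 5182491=3^1*131^1*13187^1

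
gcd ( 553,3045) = 7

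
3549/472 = 7 +245/472= 7.52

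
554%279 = 275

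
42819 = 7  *6117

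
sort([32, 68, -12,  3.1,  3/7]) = [ - 12, 3/7, 3.1,32,68]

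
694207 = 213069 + 481138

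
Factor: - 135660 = - 2^2 * 3^1*5^1*7^1*17^1*19^1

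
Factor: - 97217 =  - 67^1*1451^1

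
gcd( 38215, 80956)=1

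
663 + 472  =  1135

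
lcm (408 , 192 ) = 3264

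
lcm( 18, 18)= 18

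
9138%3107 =2924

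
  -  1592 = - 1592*1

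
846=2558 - 1712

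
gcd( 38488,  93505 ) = 1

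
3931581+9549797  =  13481378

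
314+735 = 1049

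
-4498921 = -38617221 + 34118300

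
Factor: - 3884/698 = -1942/349 =- 2^1*349^(-1)*971^1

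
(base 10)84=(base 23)3f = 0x54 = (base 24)3C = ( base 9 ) 103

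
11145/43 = 259+8/43  =  259.19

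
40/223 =40/223= 0.18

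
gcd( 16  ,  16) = 16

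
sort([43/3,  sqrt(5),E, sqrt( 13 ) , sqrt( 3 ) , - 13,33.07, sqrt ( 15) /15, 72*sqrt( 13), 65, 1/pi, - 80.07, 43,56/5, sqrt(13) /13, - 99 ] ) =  [ - 99, - 80.07,  -  13,sqrt( 15)/15,sqrt( 13 )/13, 1/pi, sqrt(3), sqrt ( 5), E , sqrt(13 ),56/5,  43/3,33.07 , 43, 65 , 72*sqrt( 13) ] 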